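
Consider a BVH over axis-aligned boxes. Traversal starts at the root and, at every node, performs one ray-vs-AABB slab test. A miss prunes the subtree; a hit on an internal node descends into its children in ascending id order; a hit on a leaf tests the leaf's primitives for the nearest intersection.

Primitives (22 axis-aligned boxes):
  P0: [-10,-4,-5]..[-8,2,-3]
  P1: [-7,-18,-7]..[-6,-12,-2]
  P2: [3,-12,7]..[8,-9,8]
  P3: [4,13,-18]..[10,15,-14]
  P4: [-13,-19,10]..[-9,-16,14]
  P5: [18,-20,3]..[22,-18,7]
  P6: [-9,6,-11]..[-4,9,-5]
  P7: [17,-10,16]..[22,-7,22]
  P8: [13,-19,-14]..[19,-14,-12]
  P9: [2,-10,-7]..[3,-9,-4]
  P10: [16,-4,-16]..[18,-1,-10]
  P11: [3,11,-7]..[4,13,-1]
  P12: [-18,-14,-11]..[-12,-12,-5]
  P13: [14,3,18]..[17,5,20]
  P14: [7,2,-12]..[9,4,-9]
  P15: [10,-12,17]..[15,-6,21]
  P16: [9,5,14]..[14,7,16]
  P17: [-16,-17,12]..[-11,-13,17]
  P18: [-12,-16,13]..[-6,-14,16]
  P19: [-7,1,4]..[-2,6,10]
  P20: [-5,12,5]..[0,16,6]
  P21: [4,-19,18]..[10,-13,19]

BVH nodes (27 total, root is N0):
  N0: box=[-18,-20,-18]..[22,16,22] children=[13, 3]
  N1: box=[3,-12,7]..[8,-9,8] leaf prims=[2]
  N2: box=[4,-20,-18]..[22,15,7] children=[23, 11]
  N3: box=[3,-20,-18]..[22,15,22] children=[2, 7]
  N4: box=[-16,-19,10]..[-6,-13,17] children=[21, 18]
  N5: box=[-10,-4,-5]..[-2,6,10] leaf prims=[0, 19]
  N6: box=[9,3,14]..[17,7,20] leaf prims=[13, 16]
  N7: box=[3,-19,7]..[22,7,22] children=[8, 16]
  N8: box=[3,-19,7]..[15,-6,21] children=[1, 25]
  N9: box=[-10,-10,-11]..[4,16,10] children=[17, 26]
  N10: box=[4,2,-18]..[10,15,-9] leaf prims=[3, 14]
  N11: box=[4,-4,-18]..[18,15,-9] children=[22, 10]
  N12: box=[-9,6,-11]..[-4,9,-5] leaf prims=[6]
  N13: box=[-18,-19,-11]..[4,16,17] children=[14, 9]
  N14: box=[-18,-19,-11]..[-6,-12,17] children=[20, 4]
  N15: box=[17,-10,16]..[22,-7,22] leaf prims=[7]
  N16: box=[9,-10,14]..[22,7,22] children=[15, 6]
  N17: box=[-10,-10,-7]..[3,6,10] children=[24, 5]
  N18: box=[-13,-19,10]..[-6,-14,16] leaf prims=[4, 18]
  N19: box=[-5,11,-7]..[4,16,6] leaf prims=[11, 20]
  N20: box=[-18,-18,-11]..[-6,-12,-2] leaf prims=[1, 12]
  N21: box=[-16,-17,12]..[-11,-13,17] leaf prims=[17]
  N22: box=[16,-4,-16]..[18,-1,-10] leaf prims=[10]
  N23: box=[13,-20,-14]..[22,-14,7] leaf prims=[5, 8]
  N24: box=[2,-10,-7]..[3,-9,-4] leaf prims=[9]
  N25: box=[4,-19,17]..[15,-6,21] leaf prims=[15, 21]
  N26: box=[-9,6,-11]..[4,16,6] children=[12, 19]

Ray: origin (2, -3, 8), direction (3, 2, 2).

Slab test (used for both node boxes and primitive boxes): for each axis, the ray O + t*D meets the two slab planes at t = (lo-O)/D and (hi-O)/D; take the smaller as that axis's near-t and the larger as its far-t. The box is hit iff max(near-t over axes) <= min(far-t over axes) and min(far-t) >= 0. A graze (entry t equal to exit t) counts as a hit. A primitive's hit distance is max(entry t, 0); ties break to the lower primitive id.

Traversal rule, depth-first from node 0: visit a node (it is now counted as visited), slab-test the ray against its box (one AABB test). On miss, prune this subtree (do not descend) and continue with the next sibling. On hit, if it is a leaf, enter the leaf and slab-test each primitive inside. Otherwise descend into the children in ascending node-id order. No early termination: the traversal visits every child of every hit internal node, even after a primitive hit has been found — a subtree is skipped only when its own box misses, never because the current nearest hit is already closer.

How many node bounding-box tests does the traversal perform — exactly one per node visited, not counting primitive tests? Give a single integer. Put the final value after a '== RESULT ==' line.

Trace the traversal:
N0 x:[-20/3,20/3] y:[-17/2,19/2] z:[-13,7] -> hit [-20/3,20/3], descend [3, 13]
  N3 x:[1/3,20/3] y:[-17/2,9] z:[-13,7] -> hit [1/3,20/3], descend [2, 7]
    N2 x:[2/3,20/3] y:[-17/2,9] z:[-13,-1/2] -> miss, prune
    N7 x:[1/3,20/3] y:[-8,5] z:[-1/2,7] -> hit [1/3,5], descend [8, 16]
      N8 x:[1/3,13/3] y:[-8,-3/2] z:[-1/2,13/2] -> miss, prune
      N16 x:[7/3,20/3] y:[-7/2,5] z:[3,7] -> hit [3,5], descend [6, 15]
        N6 x:[7/3,5] y:[3,5] z:[3,6] -> hit [3,5] leaf, test {P13(miss), P16@t=4}
        N15 x:[5,20/3] y:[-7/2,-2] z:[4,7] -> miss, prune
  N13 x:[-20/3,2/3] y:[-8,19/2] z:[-19/2,9/2] -> hit [-20/3,2/3], descend [9, 14]
    N9 x:[-4,2/3] y:[-7/2,19/2] z:[-19/2,1] -> hit [-7/2,2/3], descend [17, 26]
      N17 x:[-4,1/3] y:[-7/2,9/2] z:[-15/2,1] -> hit [-7/2,1/3], descend [5, 24]
        N5 x:[-4,-4/3] y:[-1/2,9/2] z:[-13/2,1] -> miss, prune
        N24 x:[0,1/3] y:[-7/2,-3] z:[-15/2,-6] -> miss, prune
      N26 x:[-11/3,2/3] y:[9/2,19/2] z:[-19/2,-1] -> miss, prune
    N14 x:[-20/3,-8/3] y:[-8,-9/2] z:[-19/2,9/2] -> miss, prune

15 AABB tests over nodes [0, 3, 2, 7, 8, 16, 6, 15, 13, 9, 17, 5, 24, 26, 14]; 1 leaf entered; closest P16.

== RESULT ==
15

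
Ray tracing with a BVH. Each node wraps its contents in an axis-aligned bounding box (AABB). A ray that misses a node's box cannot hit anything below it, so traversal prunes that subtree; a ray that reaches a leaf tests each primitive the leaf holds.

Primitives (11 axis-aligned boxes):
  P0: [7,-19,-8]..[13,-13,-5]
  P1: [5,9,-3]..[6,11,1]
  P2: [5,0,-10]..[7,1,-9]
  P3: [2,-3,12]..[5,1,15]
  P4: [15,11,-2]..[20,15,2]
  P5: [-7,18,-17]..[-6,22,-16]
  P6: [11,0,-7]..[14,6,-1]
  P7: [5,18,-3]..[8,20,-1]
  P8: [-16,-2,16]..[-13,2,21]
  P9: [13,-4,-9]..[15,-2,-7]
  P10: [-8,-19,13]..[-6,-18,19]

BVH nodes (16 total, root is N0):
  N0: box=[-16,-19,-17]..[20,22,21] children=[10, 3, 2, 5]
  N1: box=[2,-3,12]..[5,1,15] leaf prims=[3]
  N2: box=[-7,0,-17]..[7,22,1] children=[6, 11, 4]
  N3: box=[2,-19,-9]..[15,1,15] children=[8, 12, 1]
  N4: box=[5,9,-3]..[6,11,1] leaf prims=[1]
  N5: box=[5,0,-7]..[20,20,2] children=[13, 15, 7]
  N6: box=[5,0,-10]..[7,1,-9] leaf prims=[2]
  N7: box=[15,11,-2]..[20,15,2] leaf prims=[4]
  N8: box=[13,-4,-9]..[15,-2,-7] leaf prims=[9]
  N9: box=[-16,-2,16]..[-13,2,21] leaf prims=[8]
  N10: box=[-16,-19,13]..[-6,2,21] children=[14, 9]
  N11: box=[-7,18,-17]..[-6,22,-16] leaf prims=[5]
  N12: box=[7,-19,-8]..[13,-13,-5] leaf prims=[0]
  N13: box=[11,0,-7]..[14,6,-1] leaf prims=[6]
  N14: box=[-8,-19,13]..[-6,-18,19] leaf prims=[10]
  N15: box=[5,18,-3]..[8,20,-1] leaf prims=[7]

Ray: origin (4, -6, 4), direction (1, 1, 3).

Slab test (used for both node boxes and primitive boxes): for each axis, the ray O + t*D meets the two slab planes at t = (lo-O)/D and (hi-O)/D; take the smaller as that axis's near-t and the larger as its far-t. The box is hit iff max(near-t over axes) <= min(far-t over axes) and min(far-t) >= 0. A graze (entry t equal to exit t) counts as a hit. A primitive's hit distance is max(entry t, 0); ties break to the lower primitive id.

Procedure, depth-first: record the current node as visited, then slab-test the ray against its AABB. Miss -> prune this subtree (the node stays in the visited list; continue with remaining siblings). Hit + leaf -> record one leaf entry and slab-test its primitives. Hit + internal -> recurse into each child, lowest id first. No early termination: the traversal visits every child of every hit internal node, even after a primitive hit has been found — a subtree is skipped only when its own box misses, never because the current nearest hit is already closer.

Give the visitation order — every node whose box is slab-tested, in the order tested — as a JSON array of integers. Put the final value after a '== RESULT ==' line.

Trace the traversal:
N0 x:[-20,16] y:[-13,28] z:[-7,17/3] -> hit [-7,17/3], descend [2, 3, 5, 10]
  N2 x:[-11,3] y:[6,28] z:[-7,-1] -> miss, prune
  N3 x:[-2,11] y:[-13,7] z:[-13/3,11/3] -> hit [-2,11/3], descend [1, 8, 12]
    N1 x:[-2,1] y:[3,7] z:[8/3,11/3] -> miss, prune
    N8 x:[9,11] y:[2,4] z:[-13/3,-11/3] -> miss, prune
    N12 x:[3,9] y:[-13,-7] z:[-4,-3] -> miss, prune
  N5 x:[1,16] y:[6,26] z:[-11/3,-2/3] -> miss, prune
  N10 x:[-20,-10] y:[-13,8] z:[3,17/3] -> miss, prune

Visited [0, 2, 3, 1, 8, 12, 5, 10]. Tests: 8 box, 0 leaf. Nearest: miss.

== RESULT ==
[0, 2, 3, 1, 8, 12, 5, 10]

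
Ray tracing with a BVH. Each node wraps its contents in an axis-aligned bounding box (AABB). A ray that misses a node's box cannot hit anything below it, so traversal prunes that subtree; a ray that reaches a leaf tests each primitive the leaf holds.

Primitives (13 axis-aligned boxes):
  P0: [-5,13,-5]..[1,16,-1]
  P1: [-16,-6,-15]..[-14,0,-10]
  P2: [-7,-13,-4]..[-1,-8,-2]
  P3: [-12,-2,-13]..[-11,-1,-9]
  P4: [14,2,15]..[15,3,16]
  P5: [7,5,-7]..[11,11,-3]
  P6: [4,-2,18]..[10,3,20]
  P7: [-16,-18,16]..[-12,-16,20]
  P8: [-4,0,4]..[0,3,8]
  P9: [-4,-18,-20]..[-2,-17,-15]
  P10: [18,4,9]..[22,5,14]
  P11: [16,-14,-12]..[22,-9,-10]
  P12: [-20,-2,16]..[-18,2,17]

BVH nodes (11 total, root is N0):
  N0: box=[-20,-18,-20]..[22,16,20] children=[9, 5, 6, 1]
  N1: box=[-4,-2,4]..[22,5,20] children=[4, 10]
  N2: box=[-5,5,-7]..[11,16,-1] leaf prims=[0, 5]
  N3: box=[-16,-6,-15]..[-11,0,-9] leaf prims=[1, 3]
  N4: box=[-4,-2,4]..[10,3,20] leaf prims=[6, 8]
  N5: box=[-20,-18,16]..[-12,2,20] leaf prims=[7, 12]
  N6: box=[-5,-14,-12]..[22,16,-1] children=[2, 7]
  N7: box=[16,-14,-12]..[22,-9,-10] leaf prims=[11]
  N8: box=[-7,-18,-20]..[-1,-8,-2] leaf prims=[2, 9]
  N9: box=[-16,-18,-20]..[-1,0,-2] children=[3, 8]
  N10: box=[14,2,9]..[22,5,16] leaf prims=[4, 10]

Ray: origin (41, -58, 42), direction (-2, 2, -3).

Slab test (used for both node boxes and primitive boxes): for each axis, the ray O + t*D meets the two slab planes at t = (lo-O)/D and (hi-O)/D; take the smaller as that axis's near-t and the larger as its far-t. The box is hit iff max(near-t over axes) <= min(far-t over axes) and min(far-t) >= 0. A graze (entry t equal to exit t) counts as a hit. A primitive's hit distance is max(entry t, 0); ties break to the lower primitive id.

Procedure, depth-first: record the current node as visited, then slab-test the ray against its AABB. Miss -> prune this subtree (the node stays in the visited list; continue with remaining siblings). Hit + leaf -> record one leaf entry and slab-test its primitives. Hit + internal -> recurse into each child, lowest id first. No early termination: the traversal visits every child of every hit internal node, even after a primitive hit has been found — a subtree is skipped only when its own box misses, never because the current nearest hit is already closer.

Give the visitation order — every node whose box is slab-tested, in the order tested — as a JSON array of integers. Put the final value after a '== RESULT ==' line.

Traverse from the root:
N0 x:[19/2,61/2] y:[20,37] z:[22/3,62/3] -> hit [20,62/3], descend [1, 5, 6, 9]
  N1 x:[19/2,45/2] y:[28,63/2] z:[22/3,38/3] -> miss, prune
  N5 x:[53/2,61/2] y:[20,30] z:[22/3,26/3] -> miss, prune
  N6 x:[19/2,23] y:[22,37] z:[43/3,18] -> miss, prune
  N9 x:[21,57/2] y:[20,29] z:[44/3,62/3] -> miss, prune

order=[0, 1, 5, 6, 9]  |boxes|=5  |leaves|=0  hit=miss

== RESULT ==
[0, 1, 5, 6, 9]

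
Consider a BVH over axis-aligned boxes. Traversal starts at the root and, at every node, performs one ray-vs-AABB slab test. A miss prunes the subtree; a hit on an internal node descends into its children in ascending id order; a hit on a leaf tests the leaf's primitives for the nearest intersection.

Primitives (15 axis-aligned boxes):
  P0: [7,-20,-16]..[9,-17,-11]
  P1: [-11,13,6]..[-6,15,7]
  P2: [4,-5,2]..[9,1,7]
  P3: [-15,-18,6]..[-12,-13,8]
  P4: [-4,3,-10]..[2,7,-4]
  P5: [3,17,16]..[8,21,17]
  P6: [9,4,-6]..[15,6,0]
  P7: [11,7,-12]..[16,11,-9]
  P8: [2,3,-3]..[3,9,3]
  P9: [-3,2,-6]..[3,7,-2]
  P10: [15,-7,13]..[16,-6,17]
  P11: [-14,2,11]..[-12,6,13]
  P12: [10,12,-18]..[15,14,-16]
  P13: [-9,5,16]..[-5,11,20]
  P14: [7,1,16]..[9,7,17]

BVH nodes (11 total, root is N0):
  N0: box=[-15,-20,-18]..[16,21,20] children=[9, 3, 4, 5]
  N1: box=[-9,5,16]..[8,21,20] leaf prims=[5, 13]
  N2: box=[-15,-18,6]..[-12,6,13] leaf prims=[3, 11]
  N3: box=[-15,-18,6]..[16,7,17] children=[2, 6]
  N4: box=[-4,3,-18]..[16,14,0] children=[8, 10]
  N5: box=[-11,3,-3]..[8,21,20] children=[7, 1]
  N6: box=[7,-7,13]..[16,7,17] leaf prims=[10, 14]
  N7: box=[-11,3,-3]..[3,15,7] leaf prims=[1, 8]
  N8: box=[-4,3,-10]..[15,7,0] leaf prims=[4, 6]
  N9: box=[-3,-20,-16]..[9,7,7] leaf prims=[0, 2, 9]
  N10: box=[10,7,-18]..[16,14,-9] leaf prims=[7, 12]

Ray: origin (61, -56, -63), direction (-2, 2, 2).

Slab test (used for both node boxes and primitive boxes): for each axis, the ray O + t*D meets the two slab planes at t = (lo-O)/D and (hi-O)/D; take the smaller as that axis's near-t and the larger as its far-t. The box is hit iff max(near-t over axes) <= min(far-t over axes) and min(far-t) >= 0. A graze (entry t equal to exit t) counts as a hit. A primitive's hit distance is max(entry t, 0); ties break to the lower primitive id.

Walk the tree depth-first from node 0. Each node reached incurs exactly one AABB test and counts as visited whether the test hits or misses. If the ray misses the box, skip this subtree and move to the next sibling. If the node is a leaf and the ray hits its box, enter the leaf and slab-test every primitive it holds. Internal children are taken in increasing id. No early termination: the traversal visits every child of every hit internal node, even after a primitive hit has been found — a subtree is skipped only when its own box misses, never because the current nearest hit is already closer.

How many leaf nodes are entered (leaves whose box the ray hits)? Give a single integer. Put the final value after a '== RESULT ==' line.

Trace the traversal:
N0 x:[45/2,38] y:[18,77/2] z:[45/2,83/2] -> hit [45/2,38], descend [3, 4, 5, 9]
  N3 x:[45/2,38] y:[19,63/2] z:[69/2,40] -> miss, prune
  N4 x:[45/2,65/2] y:[59/2,35] z:[45/2,63/2] -> hit [59/2,63/2], descend [8, 10]
    N8 x:[23,65/2] y:[59/2,63/2] z:[53/2,63/2] -> hit [59/2,63/2] leaf, test {P4@t=59/2, P6(miss)}
    N10 x:[45/2,51/2] y:[63/2,35] z:[45/2,27] -> miss, prune
  N5 x:[53/2,36] y:[59/2,77/2] z:[30,83/2] -> hit [30,36], descend [1, 7]
    N1 x:[53/2,35] y:[61/2,77/2] z:[79/2,83/2] -> miss, prune
    N7 x:[29,36] y:[59/2,71/2] z:[30,35] -> hit [30,35] leaf, test {P1@t=69/2, P8(miss)}
  N9 x:[26,32] y:[18,63/2] z:[47/2,35] -> hit [26,63/2] leaf, test {P0(miss), P2(miss), P9@t=29}

9 AABB tests over nodes [0, 3, 4, 8, 10, 5, 1, 7, 9]; 3 leaves entered; closest P9.

== RESULT ==
3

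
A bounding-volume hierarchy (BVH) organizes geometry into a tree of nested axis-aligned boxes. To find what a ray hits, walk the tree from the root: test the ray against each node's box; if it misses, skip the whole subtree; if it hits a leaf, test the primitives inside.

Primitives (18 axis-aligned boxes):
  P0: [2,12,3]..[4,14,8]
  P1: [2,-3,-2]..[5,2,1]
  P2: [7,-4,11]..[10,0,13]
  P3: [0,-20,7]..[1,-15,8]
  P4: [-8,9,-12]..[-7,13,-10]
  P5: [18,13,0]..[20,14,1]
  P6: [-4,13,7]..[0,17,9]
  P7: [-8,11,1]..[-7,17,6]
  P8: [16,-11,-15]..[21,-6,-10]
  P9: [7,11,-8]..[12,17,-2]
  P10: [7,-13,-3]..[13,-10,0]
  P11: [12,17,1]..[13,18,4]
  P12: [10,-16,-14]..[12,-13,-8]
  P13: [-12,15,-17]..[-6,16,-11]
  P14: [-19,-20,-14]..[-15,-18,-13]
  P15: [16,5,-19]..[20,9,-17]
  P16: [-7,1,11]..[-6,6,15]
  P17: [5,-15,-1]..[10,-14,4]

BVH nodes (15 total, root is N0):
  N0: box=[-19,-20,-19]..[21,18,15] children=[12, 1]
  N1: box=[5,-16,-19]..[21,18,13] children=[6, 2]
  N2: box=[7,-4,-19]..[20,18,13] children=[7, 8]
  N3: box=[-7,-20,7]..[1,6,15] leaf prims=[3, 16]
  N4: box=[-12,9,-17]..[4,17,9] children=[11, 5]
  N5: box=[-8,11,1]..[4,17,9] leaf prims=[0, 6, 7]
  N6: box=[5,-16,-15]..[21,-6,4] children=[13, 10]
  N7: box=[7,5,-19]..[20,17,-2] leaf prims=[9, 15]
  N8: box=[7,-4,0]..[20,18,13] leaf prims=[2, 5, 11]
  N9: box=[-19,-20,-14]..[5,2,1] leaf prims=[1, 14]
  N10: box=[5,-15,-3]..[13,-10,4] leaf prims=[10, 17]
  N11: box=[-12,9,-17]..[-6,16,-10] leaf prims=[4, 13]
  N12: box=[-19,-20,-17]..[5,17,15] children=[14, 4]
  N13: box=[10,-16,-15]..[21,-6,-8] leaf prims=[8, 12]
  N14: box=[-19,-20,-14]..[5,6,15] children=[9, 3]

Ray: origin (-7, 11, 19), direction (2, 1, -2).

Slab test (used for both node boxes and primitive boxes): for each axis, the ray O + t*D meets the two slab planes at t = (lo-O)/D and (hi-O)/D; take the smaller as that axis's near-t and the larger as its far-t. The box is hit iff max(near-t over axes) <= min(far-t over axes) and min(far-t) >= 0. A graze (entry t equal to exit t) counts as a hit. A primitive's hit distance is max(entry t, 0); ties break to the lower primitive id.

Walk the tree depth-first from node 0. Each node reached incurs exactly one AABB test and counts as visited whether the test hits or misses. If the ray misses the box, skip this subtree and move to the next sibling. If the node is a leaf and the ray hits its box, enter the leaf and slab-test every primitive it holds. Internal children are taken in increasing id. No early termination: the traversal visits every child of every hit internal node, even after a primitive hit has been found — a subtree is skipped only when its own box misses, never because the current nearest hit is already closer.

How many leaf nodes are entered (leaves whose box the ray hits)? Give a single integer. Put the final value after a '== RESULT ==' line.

Trace the traversal:
N0 x:[-6,14] y:[-31,7] z:[2,19] -> hit [2,7], descend [1, 12]
  N1 x:[6,14] y:[-27,7] z:[3,19] -> hit [6,7], descend [2, 6]
    N2 x:[7,27/2] y:[-15,7] z:[3,19] -> hit [7,7], descend [7, 8]
      N7 x:[7,27/2] y:[-6,6] z:[21/2,19] -> miss, prune
      N8 x:[7,27/2] y:[-15,7] z:[3,19/2] -> hit [7,7] leaf, test {P2(miss), P5(miss), P11(miss)}
    N6 x:[6,14] y:[-27,-17] z:[15/2,17] -> miss, prune
  N12 x:[-6,6] y:[-31,6] z:[2,18] -> hit [2,6], descend [4, 14]
    N4 x:[-5/2,11/2] y:[-2,6] z:[5,18] -> hit [5,11/2], descend [5, 11]
      N5 x:[-1/2,11/2] y:[0,6] z:[5,9] -> hit [5,11/2] leaf, test {P0(miss), P6(miss), P7(miss)}
      N11 x:[-5/2,1/2] y:[-2,5] z:[29/2,18] -> miss, prune
    N14 x:[-6,6] y:[-31,-5] z:[2,33/2] -> miss, prune

Visited [0, 1, 2, 7, 8, 6, 12, 4, 5, 11, 14]. Tests: 11 box, 2 leaf. Nearest: miss.

== RESULT ==
2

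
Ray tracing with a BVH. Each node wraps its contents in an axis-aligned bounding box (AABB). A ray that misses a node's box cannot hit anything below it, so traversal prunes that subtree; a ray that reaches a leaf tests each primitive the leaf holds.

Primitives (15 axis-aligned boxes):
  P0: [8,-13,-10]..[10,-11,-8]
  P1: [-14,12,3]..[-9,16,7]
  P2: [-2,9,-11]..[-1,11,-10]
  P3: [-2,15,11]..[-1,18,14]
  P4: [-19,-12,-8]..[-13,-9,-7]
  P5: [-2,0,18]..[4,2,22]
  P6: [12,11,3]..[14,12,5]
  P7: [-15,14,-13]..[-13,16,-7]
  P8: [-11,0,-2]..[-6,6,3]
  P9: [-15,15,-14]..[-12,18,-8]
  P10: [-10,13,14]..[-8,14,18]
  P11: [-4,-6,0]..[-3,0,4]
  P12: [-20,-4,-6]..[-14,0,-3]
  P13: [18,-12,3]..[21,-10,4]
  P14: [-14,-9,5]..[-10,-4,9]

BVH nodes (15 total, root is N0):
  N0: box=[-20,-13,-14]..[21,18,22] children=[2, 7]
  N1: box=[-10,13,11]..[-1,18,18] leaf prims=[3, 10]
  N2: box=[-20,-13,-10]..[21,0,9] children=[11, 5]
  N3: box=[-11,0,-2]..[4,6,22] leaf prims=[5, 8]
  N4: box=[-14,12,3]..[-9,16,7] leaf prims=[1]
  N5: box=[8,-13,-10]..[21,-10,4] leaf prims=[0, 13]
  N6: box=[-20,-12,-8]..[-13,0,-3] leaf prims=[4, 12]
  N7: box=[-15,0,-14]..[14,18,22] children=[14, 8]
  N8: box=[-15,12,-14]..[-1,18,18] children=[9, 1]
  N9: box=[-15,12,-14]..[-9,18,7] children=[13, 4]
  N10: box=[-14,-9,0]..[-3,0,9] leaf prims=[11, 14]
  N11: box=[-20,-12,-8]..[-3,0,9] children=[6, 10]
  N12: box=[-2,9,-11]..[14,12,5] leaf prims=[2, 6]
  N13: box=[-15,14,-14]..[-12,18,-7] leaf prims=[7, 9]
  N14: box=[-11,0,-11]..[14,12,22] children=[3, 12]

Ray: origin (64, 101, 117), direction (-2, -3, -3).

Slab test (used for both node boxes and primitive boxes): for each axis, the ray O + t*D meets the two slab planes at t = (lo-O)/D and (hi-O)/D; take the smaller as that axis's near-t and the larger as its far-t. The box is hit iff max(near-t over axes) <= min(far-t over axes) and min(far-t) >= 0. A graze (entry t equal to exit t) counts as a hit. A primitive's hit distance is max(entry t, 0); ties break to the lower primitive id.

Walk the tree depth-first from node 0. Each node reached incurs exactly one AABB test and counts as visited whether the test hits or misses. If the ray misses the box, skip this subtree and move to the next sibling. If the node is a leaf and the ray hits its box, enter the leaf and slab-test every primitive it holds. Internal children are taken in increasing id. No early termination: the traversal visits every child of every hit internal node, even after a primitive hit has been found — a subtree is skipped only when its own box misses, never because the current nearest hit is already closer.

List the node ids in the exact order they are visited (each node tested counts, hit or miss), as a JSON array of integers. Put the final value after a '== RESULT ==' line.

Traverse from the root:
N0 x:[43/2,42] y:[83/3,38] z:[95/3,131/3] -> hit [95/3,38], descend [2, 7]
  N2 x:[43/2,42] y:[101/3,38] z:[36,127/3] -> hit [36,38], descend [5, 11]
    N5 x:[43/2,28] y:[37,38] z:[113/3,127/3] -> miss, prune
    N11 x:[67/2,42] y:[101/3,113/3] z:[36,125/3] -> hit [36,113/3], descend [6, 10]
      N6 x:[77/2,42] y:[101/3,113/3] z:[40,125/3] -> miss, prune
      N10 x:[67/2,39] y:[101/3,110/3] z:[36,39] -> hit [36,110/3] leaf, test {P11(miss), P14(miss)}
  N7 x:[25,79/2] y:[83/3,101/3] z:[95/3,131/3] -> hit [95/3,101/3], descend [8, 14]
    N8 x:[65/2,79/2] y:[83/3,89/3] z:[33,131/3] -> miss, prune
    N14 x:[25,75/2] y:[89/3,101/3] z:[95/3,128/3] -> hit [95/3,101/3], descend [3, 12]
      N3 x:[30,75/2] y:[95/3,101/3] z:[95/3,119/3] -> hit [95/3,101/3] leaf, test {P5@t=33, P8(miss)}
      N12 x:[25,33] y:[89/3,92/3] z:[112/3,128/3] -> miss, prune

11 AABB tests over nodes [0, 2, 5, 11, 6, 10, 7, 8, 14, 3, 12]; 2 leaves entered; closest P5.

== RESULT ==
[0, 2, 5, 11, 6, 10, 7, 8, 14, 3, 12]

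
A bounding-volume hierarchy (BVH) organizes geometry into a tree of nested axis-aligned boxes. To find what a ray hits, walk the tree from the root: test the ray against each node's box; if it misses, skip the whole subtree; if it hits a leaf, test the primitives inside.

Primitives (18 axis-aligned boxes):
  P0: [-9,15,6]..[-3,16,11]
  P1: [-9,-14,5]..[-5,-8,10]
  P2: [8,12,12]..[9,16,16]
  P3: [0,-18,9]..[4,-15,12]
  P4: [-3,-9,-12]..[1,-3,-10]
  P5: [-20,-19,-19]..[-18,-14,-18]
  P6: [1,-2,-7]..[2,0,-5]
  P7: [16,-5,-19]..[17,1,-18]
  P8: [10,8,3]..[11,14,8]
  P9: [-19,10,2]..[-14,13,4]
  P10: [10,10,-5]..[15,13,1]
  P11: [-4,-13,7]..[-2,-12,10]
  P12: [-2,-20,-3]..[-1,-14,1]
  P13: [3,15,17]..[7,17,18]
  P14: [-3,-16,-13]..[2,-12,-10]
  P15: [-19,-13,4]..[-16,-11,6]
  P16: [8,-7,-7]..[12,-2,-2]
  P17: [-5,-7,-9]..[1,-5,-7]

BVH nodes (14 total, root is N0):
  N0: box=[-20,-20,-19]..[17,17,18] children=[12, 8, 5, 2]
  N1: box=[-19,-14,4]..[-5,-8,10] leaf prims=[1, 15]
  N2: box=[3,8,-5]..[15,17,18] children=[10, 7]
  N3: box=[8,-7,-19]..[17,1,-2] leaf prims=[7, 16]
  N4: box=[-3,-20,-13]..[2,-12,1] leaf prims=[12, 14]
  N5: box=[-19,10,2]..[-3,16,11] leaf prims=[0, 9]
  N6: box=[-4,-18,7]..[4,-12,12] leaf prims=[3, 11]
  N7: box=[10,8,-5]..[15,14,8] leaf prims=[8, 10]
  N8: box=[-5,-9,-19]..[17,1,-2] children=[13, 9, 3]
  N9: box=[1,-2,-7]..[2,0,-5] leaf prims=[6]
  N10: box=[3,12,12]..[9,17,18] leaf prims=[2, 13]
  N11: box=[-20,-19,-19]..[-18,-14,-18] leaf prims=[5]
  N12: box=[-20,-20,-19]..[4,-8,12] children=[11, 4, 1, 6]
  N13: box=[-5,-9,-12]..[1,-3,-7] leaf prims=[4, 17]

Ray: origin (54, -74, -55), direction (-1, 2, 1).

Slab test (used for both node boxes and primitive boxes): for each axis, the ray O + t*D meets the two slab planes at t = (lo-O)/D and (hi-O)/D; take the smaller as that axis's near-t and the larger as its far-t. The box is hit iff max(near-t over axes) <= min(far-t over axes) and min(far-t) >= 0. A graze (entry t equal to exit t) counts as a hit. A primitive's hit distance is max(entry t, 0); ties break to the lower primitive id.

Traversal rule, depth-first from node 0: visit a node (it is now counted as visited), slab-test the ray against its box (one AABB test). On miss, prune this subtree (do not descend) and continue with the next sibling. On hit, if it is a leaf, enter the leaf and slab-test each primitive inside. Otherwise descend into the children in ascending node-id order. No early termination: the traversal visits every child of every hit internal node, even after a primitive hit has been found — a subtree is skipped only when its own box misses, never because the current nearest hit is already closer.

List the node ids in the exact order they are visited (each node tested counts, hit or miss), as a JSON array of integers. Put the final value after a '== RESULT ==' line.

Trace the traversal:
N0 x:[37,74] y:[27,91/2] z:[36,73] -> hit [37,91/2], descend [2, 5, 8, 12]
  N2 x:[39,51] y:[41,91/2] z:[50,73] -> miss, prune
  N5 x:[57,73] y:[42,45] z:[57,66] -> miss, prune
  N8 x:[37,59] y:[65/2,75/2] z:[36,53] -> hit [37,75/2], descend [3, 9, 13]
    N3 x:[37,46] y:[67/2,75/2] z:[36,53] -> hit [37,75/2] leaf, test {P7@t=37, P16(miss)}
    N9 x:[52,53] y:[36,37] z:[48,50] -> miss, prune
    N13 x:[53,59] y:[65/2,71/2] z:[43,48] -> miss, prune
  N12 x:[50,74] y:[27,33] z:[36,67] -> miss, prune

8 AABB tests over nodes [0, 2, 5, 8, 3, 9, 13, 12]; 1 leaf entered; closest P7.

== RESULT ==
[0, 2, 5, 8, 3, 9, 13, 12]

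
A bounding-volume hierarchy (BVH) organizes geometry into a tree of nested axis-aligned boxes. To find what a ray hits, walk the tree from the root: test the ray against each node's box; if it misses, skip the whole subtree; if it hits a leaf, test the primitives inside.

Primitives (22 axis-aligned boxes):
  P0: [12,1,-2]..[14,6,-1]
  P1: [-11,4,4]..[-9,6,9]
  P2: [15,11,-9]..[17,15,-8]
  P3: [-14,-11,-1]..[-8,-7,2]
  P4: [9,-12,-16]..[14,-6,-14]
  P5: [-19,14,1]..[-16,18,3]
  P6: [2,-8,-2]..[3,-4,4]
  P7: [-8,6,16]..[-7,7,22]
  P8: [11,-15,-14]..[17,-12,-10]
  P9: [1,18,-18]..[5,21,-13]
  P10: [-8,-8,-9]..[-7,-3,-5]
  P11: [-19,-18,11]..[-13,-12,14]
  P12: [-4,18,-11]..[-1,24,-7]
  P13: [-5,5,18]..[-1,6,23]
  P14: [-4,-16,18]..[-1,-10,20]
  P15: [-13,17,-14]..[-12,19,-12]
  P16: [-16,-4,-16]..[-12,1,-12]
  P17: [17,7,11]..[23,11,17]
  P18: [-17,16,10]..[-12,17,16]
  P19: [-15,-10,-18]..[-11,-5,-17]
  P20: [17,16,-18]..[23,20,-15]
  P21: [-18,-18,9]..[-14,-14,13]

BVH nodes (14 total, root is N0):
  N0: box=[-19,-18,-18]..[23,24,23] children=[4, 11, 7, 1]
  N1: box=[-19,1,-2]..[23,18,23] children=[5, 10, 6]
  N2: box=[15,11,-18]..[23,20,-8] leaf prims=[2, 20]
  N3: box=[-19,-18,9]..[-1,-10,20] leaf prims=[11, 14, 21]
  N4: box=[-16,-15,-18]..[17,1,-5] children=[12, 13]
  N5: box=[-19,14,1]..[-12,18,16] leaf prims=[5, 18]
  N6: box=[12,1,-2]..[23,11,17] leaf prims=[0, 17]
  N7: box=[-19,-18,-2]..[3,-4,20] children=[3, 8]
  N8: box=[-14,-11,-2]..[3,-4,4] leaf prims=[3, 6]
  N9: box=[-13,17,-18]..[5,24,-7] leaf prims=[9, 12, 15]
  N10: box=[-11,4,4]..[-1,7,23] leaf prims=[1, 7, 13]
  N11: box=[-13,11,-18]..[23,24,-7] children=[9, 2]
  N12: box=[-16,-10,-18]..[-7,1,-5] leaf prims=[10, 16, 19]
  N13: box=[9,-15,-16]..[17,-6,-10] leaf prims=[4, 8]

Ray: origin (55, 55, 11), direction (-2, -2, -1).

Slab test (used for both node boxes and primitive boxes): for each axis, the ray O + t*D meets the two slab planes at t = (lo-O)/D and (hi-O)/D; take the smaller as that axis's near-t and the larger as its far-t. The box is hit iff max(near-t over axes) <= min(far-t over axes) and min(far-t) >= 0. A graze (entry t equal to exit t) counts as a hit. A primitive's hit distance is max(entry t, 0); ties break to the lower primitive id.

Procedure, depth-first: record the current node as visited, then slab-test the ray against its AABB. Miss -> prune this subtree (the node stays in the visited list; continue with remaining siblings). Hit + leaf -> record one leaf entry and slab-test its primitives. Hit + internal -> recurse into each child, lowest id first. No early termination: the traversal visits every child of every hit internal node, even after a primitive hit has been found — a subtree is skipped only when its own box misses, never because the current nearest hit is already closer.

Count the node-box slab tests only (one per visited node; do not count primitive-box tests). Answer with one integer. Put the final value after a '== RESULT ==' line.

Traverse from the root:
N0 x:[16,37] y:[31/2,73/2] z:[-12,29] -> hit [16,29], descend [1, 4, 7, 11]
  N1 x:[16,37] y:[37/2,27] z:[-12,13] -> miss, prune
  N4 x:[19,71/2] y:[27,35] z:[16,29] -> hit [27,29], descend [12, 13]
    N12 x:[31,71/2] y:[27,65/2] z:[16,29] -> miss, prune
    N13 x:[19,23] y:[61/2,35] z:[21,27] -> miss, prune
  N7 x:[26,37] y:[59/2,73/2] z:[-9,13] -> miss, prune
  N11 x:[16,34] y:[31/2,22] z:[18,29] -> hit [18,22], descend [2, 9]
    N2 x:[16,20] y:[35/2,22] z:[19,29] -> hit [19,20] leaf, test {P2@t=20, P20(miss)}
    N9 x:[25,34] y:[31/2,19] z:[18,29] -> miss, prune

9 AABB tests over nodes [0, 1, 4, 12, 13, 7, 11, 2, 9]; 1 leaf entered; closest P2.

== RESULT ==
9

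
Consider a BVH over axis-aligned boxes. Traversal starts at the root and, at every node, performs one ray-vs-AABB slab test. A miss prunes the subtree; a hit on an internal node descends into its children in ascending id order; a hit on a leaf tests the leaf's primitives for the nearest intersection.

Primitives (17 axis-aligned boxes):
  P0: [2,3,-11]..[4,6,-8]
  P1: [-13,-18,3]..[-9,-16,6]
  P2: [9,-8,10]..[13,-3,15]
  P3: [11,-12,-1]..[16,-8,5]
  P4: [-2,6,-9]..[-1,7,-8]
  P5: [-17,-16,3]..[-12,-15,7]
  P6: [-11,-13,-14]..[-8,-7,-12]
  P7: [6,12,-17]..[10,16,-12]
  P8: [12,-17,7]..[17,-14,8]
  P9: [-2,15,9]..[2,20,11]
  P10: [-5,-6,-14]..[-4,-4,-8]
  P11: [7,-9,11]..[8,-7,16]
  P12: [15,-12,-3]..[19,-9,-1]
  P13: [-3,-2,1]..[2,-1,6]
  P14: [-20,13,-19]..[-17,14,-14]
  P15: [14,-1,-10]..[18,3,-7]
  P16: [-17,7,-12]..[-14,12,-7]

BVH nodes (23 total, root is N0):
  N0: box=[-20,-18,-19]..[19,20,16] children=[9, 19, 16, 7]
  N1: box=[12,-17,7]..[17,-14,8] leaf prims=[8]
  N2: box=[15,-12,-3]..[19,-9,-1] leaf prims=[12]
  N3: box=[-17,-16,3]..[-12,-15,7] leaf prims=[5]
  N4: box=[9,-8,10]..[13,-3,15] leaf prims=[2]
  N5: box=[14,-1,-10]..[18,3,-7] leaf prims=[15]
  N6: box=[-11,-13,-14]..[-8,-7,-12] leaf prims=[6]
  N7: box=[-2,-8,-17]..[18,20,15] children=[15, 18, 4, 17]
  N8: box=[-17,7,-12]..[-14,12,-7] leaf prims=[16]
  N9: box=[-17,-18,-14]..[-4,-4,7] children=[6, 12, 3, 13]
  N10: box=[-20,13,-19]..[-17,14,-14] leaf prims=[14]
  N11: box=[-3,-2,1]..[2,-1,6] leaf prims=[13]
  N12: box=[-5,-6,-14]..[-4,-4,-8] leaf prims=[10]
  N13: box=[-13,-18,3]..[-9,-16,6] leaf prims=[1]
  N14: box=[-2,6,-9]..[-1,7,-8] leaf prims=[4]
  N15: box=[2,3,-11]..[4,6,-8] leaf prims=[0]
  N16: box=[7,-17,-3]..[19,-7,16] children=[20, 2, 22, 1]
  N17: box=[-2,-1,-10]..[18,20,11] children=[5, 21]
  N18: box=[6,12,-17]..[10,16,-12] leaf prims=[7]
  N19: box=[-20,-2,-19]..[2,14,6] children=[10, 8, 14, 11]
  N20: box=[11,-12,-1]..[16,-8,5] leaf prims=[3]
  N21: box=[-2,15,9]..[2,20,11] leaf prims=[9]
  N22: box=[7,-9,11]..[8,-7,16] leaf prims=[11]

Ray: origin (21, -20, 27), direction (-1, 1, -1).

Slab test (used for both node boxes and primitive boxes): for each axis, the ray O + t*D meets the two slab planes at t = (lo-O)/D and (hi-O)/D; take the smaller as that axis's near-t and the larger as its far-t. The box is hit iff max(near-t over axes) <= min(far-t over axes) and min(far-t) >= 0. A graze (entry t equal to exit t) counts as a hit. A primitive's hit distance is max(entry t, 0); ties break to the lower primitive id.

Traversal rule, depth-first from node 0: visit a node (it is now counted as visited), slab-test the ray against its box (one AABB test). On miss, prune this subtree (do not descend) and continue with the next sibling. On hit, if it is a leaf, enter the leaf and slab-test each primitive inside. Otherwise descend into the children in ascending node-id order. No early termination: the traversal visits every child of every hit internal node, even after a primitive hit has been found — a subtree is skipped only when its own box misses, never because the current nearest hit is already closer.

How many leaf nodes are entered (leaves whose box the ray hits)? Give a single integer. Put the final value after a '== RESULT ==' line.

Traverse from the root:
N0 x:[2,41] y:[2,40] z:[11,46] -> hit [11,40], descend [7, 9, 16, 19]
  N7 x:[3,23] y:[12,40] z:[12,44] -> hit [12,23], descend [4, 15, 17, 18]
    N4 x:[8,12] y:[12,17] z:[12,17] -> hit [12,12] leaf, test {P2@t=12}
    N15 x:[17,19] y:[23,26] z:[35,38] -> miss, prune
    N17 x:[3,23] y:[19,40] z:[16,37] -> hit [19,23], descend [5, 21]
      N5 x:[3,7] y:[19,23] z:[34,37] -> miss, prune
      N21 x:[19,23] y:[35,40] z:[16,18] -> miss, prune
    N18 x:[11,15] y:[32,36] z:[39,44] -> miss, prune
  N9 x:[25,38] y:[2,16] z:[20,41] -> miss, prune
  N16 x:[2,14] y:[3,13] z:[11,30] -> hit [11,13], descend [1, 2, 20, 22]
    N1 x:[4,9] y:[3,6] z:[19,20] -> miss, prune
    N2 x:[2,6] y:[8,11] z:[28,30] -> miss, prune
    N20 x:[5,10] y:[8,12] z:[22,28] -> miss, prune
    N22 x:[13,14] y:[11,13] z:[11,16] -> hit [13,13] leaf, test {P11@t=13}
  N19 x:[19,41] y:[18,34] z:[21,46] -> hit [21,34], descend [8, 10, 11, 14]
    N8 x:[35,38] y:[27,32] z:[34,39] -> miss, prune
    N10 x:[38,41] y:[33,34] z:[41,46] -> miss, prune
    N11 x:[19,24] y:[18,19] z:[21,26] -> miss, prune
    N14 x:[22,23] y:[26,27] z:[35,36] -> miss, prune

Visited [0, 7, 4, 15, 17, 5, 21, 18, 9, 16, 1, 2, 20, 22, 19, 8, 10, 11, 14]. Tests: 19 box, 2 leaf. Nearest: P2.

== RESULT ==
2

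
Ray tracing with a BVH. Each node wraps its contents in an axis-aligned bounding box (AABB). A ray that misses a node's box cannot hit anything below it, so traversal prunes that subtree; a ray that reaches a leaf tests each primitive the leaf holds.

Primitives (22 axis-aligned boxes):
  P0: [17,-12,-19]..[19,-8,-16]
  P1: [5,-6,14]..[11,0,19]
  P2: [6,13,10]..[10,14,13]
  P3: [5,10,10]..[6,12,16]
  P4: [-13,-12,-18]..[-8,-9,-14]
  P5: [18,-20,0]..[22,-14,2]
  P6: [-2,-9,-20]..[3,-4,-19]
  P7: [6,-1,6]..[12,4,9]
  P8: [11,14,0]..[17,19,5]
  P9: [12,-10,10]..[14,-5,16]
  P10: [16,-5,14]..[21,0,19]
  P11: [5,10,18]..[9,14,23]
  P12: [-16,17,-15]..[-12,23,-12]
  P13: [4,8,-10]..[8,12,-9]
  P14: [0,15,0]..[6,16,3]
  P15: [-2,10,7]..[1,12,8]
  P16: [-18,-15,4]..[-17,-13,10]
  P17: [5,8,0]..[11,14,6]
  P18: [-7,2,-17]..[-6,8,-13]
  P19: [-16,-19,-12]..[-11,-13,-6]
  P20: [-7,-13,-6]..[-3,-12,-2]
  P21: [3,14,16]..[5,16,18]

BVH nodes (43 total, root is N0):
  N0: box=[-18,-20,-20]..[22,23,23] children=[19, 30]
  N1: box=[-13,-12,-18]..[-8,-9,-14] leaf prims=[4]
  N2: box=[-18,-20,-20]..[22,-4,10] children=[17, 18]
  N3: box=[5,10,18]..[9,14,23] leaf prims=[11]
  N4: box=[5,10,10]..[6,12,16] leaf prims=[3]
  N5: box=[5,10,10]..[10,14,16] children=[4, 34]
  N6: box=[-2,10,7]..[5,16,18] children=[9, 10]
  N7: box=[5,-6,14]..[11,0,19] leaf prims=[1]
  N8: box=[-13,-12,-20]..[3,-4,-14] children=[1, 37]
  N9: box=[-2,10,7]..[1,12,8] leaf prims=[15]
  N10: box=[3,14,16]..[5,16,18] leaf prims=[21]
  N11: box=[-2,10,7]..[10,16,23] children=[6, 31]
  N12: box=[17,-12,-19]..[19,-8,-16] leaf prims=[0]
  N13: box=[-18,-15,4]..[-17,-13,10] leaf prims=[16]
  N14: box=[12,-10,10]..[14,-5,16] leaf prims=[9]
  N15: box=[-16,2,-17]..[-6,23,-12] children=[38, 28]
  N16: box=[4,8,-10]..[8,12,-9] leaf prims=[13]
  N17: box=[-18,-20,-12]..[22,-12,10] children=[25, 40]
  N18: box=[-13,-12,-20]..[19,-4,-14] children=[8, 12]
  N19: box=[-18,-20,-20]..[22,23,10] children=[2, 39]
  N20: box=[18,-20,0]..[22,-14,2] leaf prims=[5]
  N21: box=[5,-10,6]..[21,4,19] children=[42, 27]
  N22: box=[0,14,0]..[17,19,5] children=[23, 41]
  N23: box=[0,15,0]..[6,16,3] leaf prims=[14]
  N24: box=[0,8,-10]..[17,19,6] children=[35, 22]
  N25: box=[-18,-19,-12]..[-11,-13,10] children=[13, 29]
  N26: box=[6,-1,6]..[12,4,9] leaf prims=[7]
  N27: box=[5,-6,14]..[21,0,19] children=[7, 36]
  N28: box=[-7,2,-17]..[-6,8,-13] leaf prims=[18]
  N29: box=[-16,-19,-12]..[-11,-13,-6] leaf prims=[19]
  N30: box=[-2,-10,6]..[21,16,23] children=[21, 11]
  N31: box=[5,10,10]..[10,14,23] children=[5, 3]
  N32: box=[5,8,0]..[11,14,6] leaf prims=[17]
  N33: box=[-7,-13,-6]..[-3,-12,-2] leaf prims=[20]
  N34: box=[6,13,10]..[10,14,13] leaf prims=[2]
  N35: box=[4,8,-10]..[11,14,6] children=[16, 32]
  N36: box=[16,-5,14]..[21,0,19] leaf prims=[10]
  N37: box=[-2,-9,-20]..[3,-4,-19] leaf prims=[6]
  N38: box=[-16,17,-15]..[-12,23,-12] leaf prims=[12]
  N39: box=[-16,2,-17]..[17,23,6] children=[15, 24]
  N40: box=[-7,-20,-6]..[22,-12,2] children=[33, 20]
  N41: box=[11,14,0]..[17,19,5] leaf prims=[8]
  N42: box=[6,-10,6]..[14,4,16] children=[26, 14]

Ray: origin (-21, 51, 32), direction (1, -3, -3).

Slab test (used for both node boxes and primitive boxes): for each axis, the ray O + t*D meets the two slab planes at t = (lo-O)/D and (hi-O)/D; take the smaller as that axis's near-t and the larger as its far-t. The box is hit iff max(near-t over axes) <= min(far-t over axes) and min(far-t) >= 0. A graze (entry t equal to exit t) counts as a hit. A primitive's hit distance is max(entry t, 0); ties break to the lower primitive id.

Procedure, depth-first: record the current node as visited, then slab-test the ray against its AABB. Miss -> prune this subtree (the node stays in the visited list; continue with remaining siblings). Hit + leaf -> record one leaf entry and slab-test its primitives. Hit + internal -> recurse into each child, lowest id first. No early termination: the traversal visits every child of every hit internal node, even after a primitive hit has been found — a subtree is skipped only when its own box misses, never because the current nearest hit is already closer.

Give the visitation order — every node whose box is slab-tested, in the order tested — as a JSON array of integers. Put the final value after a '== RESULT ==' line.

Trace the traversal:
N0 x:[3,43] y:[28/3,71/3] z:[3,52/3] -> hit [28/3,52/3], descend [19, 30]
  N19 x:[3,43] y:[28/3,71/3] z:[22/3,52/3] -> hit [28/3,52/3], descend [2, 39]
    N2 x:[3,43] y:[55/3,71/3] z:[22/3,52/3] -> miss, prune
    N39 x:[5,38] y:[28/3,49/3] z:[26/3,49/3] -> hit [28/3,49/3], descend [15, 24]
      N15 x:[5,15] y:[28/3,49/3] z:[44/3,49/3] -> hit [44/3,15], descend [28, 38]
        N28 x:[14,15] y:[43/3,49/3] z:[15,49/3] -> hit [15,15] leaf, test {P18@t=15}
        N38 x:[5,9] y:[28/3,34/3] z:[44/3,47/3] -> miss, prune
      N24 x:[21,38] y:[32/3,43/3] z:[26/3,14] -> miss, prune
  N30 x:[19,42] y:[35/3,61/3] z:[3,26/3] -> miss, prune

Summary -> nodes [0, 19, 2, 39, 15, 28, 38, 24, 30]; box-tests=9; leaf-entries=1; first=P18

== RESULT ==
[0, 19, 2, 39, 15, 28, 38, 24, 30]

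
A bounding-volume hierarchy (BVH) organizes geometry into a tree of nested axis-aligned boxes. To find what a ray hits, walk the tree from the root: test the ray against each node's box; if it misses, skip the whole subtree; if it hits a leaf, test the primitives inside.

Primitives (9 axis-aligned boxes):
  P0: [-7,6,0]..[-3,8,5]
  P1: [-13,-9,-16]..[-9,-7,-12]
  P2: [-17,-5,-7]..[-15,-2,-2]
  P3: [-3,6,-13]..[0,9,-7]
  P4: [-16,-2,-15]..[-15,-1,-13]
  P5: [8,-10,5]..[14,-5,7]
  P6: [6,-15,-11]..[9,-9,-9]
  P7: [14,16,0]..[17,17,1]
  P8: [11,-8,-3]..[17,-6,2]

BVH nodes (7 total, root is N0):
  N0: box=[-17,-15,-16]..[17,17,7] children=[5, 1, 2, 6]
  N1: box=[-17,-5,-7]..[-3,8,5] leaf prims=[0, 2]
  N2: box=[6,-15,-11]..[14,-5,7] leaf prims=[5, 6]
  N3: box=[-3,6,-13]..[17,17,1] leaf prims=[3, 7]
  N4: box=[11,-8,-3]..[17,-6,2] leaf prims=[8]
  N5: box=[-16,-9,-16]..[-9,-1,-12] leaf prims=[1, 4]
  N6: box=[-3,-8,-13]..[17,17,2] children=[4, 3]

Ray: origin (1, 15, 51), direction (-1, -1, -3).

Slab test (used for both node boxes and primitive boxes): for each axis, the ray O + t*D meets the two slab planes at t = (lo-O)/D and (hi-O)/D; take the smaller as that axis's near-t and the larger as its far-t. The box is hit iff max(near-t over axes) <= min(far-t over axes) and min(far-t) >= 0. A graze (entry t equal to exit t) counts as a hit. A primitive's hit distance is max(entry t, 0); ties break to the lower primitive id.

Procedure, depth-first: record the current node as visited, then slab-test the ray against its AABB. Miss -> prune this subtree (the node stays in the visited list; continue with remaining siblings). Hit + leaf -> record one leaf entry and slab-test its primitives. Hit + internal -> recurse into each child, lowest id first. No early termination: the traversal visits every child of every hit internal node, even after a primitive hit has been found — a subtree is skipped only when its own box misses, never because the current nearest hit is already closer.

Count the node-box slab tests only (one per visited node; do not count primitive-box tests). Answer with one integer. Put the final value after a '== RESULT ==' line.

Trace the traversal:
N0 x:[-16,18] y:[-2,30] z:[44/3,67/3] -> hit [44/3,18], descend [1, 2, 5, 6]
  N1 x:[4,18] y:[7,20] z:[46/3,58/3] -> hit [46/3,18] leaf, test {P0(miss), P2@t=53/3}
  N2 x:[-13,-5] y:[20,30] z:[44/3,62/3] -> miss, prune
  N5 x:[10,17] y:[16,24] z:[21,67/3] -> miss, prune
  N6 x:[-16,4] y:[-2,23] z:[49/3,64/3] -> miss, prune

5 AABB tests over nodes [0, 1, 2, 5, 6]; 1 leaf entered; closest P2.

== RESULT ==
5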